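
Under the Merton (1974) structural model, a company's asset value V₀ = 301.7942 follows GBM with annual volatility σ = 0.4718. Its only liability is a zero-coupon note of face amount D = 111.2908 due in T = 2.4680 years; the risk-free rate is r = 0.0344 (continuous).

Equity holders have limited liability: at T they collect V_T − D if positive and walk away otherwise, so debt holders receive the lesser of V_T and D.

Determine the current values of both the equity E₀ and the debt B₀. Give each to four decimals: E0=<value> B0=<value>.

E0=203.5344 B0=98.2598

d₁ = [ln(V₀/D) + (r + σ²/2)T] / (σ√T)
   = [ln(301.7942/111.2908) + (0.0344 + 0.5·0.4718²)·2.4680] / (0.4718·√2.4680)
   = [0.997599 + 0.359582] / 0.741192 = 1.831079
d₂ = d₁ − σ√T = 1.831079 − 0.741192 = 1.089887
N(d₁) = 0.966456,  N(d₂) = 0.862119,  e^(−rT) = 0.918605
E₀ = V₀·N(d₁) − D·e^(−rT)·N(d₂)
   = 301.7942·0.966456 − 111.2908·0.918605·0.862119 = 203.534357
B₀ = V₀ − E₀ = 301.7942 − 203.534357 = 98.259843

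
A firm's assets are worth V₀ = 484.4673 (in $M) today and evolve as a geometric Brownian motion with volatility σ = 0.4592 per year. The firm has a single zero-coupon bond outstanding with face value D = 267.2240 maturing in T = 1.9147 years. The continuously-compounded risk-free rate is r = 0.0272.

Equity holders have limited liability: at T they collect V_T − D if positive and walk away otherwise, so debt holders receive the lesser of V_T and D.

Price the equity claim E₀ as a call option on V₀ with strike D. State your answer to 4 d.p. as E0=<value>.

d₁ = [ln(V₀/D) + (r + σ²/2)T] / (σ√T)
   = [ln(484.4673/267.2240) + (0.0272 + 0.5·0.4592²)·1.9147] / (0.4592·√1.9147)
   = [0.594963 + 0.253951] / 0.635407 = 1.336015
d₂ = d₁ − σ√T = 1.336015 − 0.635407 = 0.700608
N(d₁) = 0.909228,  N(d₂) = 0.758226,  e^(−rT) = 0.949253
E₀ = V₀·N(d₁) − D·e^(−rT)·N(d₂)
   = 484.4673·0.909228 − 267.2240·0.949253·0.758226 = 248.157097

E0=248.1571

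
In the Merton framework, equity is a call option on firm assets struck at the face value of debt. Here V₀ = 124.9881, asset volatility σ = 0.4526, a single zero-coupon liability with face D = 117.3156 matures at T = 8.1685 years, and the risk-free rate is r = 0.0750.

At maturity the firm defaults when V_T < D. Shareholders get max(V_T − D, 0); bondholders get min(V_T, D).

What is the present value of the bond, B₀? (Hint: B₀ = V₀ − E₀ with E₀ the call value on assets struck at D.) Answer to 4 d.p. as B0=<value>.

d₁ = [ln(V₀/D) + (r + σ²/2)T] / (σ√T)
   = [ln(124.9881/117.3156) + (0.0750 + 0.5·0.4526²)·8.1685] / (0.4526·√8.1685)
   = [0.063351 + 1.449283] / 1.293557 = 1.169360
d₂ = d₁ − σ√T = 1.169360 − 1.293557 = -0.124198
N(d₁) = 0.878871,  N(d₂) = 0.450579,  e^(−rT) = 0.541920
E₀ = V₀·N(d₁) − D·e^(−rT)·N(d₂)
   = 124.9881·0.878871 − 117.3156·0.541920·0.450579 = 81.202502
B₀ = V₀ − E₀ = 124.9881 − 81.202502 = 43.785598

B0=43.7856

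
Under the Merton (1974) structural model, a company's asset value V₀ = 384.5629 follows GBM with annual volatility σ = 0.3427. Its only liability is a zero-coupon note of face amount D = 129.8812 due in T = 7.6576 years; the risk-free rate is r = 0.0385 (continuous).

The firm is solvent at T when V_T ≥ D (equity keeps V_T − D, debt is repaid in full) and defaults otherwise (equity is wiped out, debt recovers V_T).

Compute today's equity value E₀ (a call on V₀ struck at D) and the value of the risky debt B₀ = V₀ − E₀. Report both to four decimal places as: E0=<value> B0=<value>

E0=293.3148 B0=91.2481

d₁ = [ln(V₀/D) + (r + σ²/2)T] / (σ√T)
   = [ln(384.5629/129.8812) + (0.0385 + 0.5·0.3427²)·7.6576] / (0.3427·√7.6576)
   = [1.085487 + 0.744484] / 0.948332 = 1.929674
d₂ = d₁ − σ√T = 1.929674 − 0.948332 = 0.981342
N(d₁) = 0.973176,  N(d₂) = 0.836788,  e^(−rT) = 0.744667
E₀ = V₀·N(d₁) − D·e^(−rT)·N(d₂)
   = 384.5629·0.973176 − 129.8812·0.744667·0.836788 = 293.314829
B₀ = V₀ − E₀ = 384.5629 − 293.314829 = 91.248071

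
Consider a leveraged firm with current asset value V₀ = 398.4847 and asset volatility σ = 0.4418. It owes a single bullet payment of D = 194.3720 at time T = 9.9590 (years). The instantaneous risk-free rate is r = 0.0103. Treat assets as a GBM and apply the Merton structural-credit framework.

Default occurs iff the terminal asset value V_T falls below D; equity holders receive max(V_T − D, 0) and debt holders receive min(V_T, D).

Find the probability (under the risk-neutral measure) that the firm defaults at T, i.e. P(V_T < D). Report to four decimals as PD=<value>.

PD=0.5433

d₁ = [ln(V₀/D) + (r + σ²/2)T] / (σ√T)
   = [ln(398.4847/194.3720) + (0.0103 + 0.5·0.4418²)·9.9590] / (0.4418·√9.9590)
   = [0.717895 + 1.074513] / 1.394227 = 1.285592
d₂ = d₁ − σ√T = 1.285592 − 1.394227 = -0.108635
risk-neutral PD = N(−d₂) = N(0.108635) = 0.543254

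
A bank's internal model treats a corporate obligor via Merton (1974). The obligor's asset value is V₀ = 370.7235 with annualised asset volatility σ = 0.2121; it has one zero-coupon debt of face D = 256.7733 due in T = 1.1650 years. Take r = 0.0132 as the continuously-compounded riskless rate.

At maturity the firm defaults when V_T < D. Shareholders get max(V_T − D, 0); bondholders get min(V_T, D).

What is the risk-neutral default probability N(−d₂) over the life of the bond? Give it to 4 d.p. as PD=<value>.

PD=0.0597

d₁ = [ln(V₀/D) + (r + σ²/2)T] / (σ√T)
   = [ln(370.7235/256.7733) + (0.0132 + 0.5·0.2121²)·1.1650] / (0.2121·√1.1650)
   = [0.367263 + 0.041583] / 0.228930 = 1.785894
d₂ = d₁ − σ√T = 1.785894 − 0.228930 = 1.556963
risk-neutral PD = N(−d₂) = N(-1.556963) = 0.059740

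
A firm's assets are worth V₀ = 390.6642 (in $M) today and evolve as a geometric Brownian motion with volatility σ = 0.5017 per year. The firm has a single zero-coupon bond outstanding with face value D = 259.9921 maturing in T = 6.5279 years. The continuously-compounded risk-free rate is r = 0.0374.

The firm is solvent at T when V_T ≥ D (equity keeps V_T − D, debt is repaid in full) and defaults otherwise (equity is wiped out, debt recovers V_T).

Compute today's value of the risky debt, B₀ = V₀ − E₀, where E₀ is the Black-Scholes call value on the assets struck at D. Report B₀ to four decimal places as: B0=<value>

B0=140.0160

d₁ = [ln(V₀/D) + (r + σ²/2)T] / (σ√T)
   = [ln(390.6642/259.9921) + (0.0374 + 0.5·0.5017²)·6.5279] / (0.5017·√6.5279)
   = [0.407197 + 1.065689] / 1.281831 = 1.149048
d₂ = d₁ − σ√T = 1.149048 − 1.281831 = -0.132783
N(d₁) = 0.874732,  N(d₂) = 0.447183,  e^(−rT) = 0.783375
E₀ = V₀·N(d₁) − D·e^(−rT)·N(d₂)
   = 390.6642·0.874732 − 259.9921·0.783375·0.447183 = 250.648184
B₀ = V₀ − E₀ = 390.6642 − 250.648184 = 140.016016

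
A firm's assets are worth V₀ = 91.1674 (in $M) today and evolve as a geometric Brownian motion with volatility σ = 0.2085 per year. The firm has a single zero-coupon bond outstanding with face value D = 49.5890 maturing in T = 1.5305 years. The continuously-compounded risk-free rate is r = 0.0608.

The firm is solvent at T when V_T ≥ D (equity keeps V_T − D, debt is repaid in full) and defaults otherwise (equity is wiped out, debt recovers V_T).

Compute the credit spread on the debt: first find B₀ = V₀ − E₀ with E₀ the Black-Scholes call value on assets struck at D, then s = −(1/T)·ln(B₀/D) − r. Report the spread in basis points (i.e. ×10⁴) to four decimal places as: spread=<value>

d₁ = [ln(V₀/D) + (r + σ²/2)T] / (σ√T)
   = [ln(91.1674/49.5890) + (0.0608 + 0.5·0.2085²)·1.5305] / (0.2085·√1.5305)
   = [0.608928 + 0.126322] / 0.257942 = 2.850442
d₂ = d₁ − σ√T = 2.850442 − 0.257942 = 2.592500
N(d₁) = 0.997817,  N(d₂) = 0.995236,  e^(−rT) = 0.911144
E₀ = V₀·N(d₁) − D·e^(−rT)·N(d₂)
   = 91.1674·0.997817 − 49.5890·0.911144·0.995236 = 46.000925
B₀ = V₀ − E₀ = 91.1674 − 46.000925 = 45.166475
spread = −(1/T)·ln(B₀/D) − r = −(1/1.5305)·ln(45.166475/49.5890) − 0.0608 = 0.00023491
in basis points: 0.00023491 × 10⁴ = 2.3491 bp

spread=2.3491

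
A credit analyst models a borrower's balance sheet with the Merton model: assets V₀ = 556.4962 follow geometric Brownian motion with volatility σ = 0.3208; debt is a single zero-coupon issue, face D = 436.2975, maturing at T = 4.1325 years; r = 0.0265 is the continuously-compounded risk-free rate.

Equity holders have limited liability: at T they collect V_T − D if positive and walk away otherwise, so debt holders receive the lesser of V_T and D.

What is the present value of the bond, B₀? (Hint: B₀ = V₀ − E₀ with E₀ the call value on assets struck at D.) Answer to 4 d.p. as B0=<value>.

B0=336.1709

d₁ = [ln(V₀/D) + (r + σ²/2)T] / (σ√T)
   = [ln(556.4962/436.2975) + (0.0265 + 0.5·0.3208²)·4.1325] / (0.3208·√4.1325)
   = [0.243336 + 0.322154] / 0.652140 = 0.867131
d₂ = d₁ − σ√T = 0.867131 − 0.652140 = 0.214991
N(d₁) = 0.807065,  N(d₂) = 0.585113,  e^(−rT) = 0.896272
E₀ = V₀·N(d₁) − D·e^(−rT)·N(d₂)
   = 556.4962·0.807065 − 436.2975·0.896272·0.585113 = 220.325265
B₀ = V₀ − E₀ = 556.4962 − 220.325265 = 336.170935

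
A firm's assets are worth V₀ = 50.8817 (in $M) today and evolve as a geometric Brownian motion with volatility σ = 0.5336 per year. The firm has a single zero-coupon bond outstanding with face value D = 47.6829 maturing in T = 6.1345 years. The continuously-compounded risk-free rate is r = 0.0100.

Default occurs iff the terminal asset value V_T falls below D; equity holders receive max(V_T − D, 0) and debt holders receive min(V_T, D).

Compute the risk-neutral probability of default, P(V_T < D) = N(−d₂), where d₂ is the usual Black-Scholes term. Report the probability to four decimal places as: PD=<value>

d₁ = [ln(V₀/D) + (r + σ²/2)T] / (σ√T)
   = [ln(50.8817/47.6829) + (0.0100 + 0.5·0.5336²)·6.1345] / (0.5336·√6.1345)
   = [0.064930 + 0.934680] / 1.321616 = 0.756354
d₂ = d₁ − σ√T = 0.756354 − 1.321616 = -0.565262
risk-neutral PD = N(−d₂) = N(0.565262) = 0.714052

PD=0.7141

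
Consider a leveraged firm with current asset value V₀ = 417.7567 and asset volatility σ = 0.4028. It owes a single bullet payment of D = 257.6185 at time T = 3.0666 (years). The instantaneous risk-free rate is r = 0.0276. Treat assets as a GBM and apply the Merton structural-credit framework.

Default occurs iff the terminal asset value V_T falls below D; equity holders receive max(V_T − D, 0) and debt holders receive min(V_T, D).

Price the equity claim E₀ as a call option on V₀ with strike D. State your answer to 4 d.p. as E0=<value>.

d₁ = [ln(V₀/D) + (r + σ²/2)T] / (σ√T)
   = [ln(417.7567/257.6185) + (0.0276 + 0.5·0.4028²)·3.0666] / (0.4028·√3.0666)
   = [0.483419 + 0.333413] / 0.705372 = 1.158017
d₂ = d₁ − σ√T = 1.158017 − 0.705372 = 0.452645
N(d₁) = 0.876571,  N(d₂) = 0.674598,  e^(−rT) = 0.918845
E₀ = V₀·N(d₁) − D·e^(−rT)·N(d₂)
   = 417.7567·0.876571 − 257.6185·0.918845·0.674598 = 206.508584

E0=206.5086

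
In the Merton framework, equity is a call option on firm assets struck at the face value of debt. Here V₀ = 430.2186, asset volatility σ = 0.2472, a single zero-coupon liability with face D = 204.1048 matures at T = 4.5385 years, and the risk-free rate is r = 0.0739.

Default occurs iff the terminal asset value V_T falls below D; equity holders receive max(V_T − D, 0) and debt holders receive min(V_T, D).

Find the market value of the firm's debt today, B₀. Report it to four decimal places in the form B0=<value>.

B0=145.0010

d₁ = [ln(V₀/D) + (r + σ²/2)T] / (σ√T)
   = [ln(430.2186/204.1048) + (0.0739 + 0.5·0.2472²)·4.5385] / (0.2472·√4.5385)
   = [0.745660 + 0.474064] / 0.526629 = 2.316098
d₂ = d₁ − σ√T = 2.316098 − 0.526629 = 1.789469
N(d₁) = 0.989724,  N(d₂) = 0.963230,  e^(−rT) = 0.715055
E₀ = V₀·N(d₁) − D·e^(−rT)·N(d₂)
   = 430.2186·0.989724 − 204.1048·0.715055·0.963230 = 285.217613
B₀ = V₀ − E₀ = 430.2186 − 285.217613 = 145.000987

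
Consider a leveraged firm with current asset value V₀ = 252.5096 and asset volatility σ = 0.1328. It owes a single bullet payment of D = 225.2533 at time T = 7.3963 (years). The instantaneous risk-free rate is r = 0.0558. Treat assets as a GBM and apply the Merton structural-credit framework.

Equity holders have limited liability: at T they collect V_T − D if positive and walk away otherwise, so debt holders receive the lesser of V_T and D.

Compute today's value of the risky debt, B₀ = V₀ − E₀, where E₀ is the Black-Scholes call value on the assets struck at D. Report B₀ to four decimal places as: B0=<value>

B0=146.8571

d₁ = [ln(V₀/D) + (r + σ²/2)T] / (σ√T)
   = [ln(252.5096/225.2533) + (0.0558 + 0.5·0.1328²)·7.3963] / (0.1328·√7.3963)
   = [0.114224 + 0.477934] / 0.361165 = 1.639577
d₂ = d₁ − σ√T = 1.639577 − 0.361165 = 1.278412
N(d₁) = 0.949453,  N(d₂) = 0.899448,  e^(−rT) = 0.661852
E₀ = V₀·N(d₁) − D·e^(−rT)·N(d₂)
   = 252.5096·0.949453 − 225.2533·0.661852·0.899448 = 105.652525
B₀ = V₀ − E₀ = 252.5096 − 105.652525 = 146.857075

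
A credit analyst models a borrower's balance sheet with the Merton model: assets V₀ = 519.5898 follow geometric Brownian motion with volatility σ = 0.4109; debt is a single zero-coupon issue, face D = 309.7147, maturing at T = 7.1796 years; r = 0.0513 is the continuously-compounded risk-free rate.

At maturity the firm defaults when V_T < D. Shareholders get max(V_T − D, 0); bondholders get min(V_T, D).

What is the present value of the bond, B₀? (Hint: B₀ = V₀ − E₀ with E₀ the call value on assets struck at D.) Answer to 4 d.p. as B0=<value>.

d₁ = [ln(V₀/D) + (r + σ²/2)T] / (σ√T)
   = [ln(519.5898/309.7147) + (0.0513 + 0.5·0.4109²)·7.1796] / (0.4109·√7.1796)
   = [0.517388 + 0.974411] / 1.100997 = 1.354953
d₂ = d₁ − σ√T = 1.354953 − 1.100997 = 0.253955
N(d₁) = 0.912284,  N(d₂) = 0.600235,  e^(−rT) = 0.691900
E₀ = V₀·N(d₁) − D·e^(−rT)·N(d₂)
   = 519.5898·0.912284 − 309.7147·0.691900·0.600235 = 345.387936
B₀ = V₀ − E₀ = 519.5898 − 345.387936 = 174.201864

B0=174.2019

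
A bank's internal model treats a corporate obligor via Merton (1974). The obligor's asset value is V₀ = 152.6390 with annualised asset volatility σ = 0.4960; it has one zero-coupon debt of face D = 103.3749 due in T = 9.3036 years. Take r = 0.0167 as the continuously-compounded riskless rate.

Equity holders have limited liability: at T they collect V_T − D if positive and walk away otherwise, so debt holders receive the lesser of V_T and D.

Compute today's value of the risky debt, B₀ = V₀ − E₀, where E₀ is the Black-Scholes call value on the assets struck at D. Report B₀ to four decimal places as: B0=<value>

B0=50.7768

d₁ = [ln(V₀/D) + (r + σ²/2)T] / (σ√T)
   = [ln(152.6390/103.3749) + (0.0167 + 0.5·0.4960²)·9.3036] / (0.4960·√9.3036)
   = [0.389713 + 1.299787] / 1.512889 = 1.116738
d₂ = d₁ − σ√T = 1.116738 − 1.512889 = -0.396152
N(d₁) = 0.867947,  N(d₂) = 0.345997,  e^(−rT) = 0.856098
E₀ = V₀·N(d₁) − D·e^(−rT)·N(d₂)
   = 152.6390·0.867947 − 103.3749·0.856098·0.345997 = 101.862151
B₀ = V₀ − E₀ = 152.6390 − 101.862151 = 50.776849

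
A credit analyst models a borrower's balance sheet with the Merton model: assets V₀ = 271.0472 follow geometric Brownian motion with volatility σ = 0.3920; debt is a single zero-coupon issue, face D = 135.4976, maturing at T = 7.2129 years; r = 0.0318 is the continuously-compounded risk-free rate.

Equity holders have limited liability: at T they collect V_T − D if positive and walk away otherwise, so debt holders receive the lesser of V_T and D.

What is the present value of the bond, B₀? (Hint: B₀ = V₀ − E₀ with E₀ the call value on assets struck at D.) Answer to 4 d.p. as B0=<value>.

d₁ = [ln(V₀/D) + (r + σ²/2)T] / (σ√T)
   = [ln(271.0472/135.4976) + (0.0318 + 0.5·0.3920²)·7.2129] / (0.3920·√7.2129)
   = [0.693339 + 0.783552] / 1.052788 = 1.402837
d₂ = d₁ − σ√T = 1.402837 − 1.052788 = 0.350049
N(d₁) = 0.919667,  N(d₂) = 0.636849,  e^(−rT) = 0.795034
E₀ = V₀·N(d₁) − D·e^(−rT)·N(d₂)
   = 271.0472·0.919667 − 135.4976·0.795034·0.636849 = 180.668548
B₀ = V₀ − E₀ = 271.0472 − 180.668548 = 90.378652

B0=90.3787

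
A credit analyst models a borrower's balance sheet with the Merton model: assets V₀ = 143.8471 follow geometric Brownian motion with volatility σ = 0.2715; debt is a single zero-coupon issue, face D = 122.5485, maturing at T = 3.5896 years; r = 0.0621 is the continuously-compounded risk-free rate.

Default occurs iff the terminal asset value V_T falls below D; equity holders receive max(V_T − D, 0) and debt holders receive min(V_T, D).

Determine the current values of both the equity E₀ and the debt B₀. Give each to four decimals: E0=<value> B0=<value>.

E0=53.7179 B0=90.1292

d₁ = [ln(V₀/D) + (r + σ²/2)T] / (σ√T)
   = [ln(143.8471/122.5485) + (0.0621 + 0.5·0.2715²)·3.5896] / (0.2715·√3.5896)
   = [0.160244 + 0.355213] / 0.514390 = 1.002073
d₂ = d₁ − σ√T = 1.002073 − 0.514390 = 0.487683
N(d₁) = 0.841846,  N(d₂) = 0.687113,  e^(−rT) = 0.800184
E₀ = V₀·N(d₁) − D·e^(−rT)·N(d₂)
   = 143.8471·0.841846 − 122.5485·0.800184·0.687113 = 53.717927
B₀ = V₀ − E₀ = 143.8471 − 53.717927 = 90.129173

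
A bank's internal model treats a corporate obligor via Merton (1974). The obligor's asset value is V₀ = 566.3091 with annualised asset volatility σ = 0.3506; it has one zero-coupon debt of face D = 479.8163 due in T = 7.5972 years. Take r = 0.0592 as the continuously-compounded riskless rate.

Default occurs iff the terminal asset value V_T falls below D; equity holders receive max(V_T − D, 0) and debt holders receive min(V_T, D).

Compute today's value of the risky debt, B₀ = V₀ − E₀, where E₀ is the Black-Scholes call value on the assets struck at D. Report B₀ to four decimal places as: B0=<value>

d₁ = [ln(V₀/D) + (r + σ²/2)T] / (σ√T)
   = [ln(566.3091/479.8163) + (0.0592 + 0.5·0.3506²)·7.5972] / (0.3506·√7.5972)
   = [0.165737 + 0.916680] / 0.966359 = 1.120097
d₂ = d₁ − σ√T = 1.120097 − 0.966359 = 0.153737
N(d₁) = 0.868664,  N(d₂) = 0.561092,  e^(−rT) = 0.637785
E₀ = V₀·N(d₁) − D·e^(−rT)·N(d₂)
   = 566.3091·0.868664 − 479.8163·0.637785·0.561092 = 320.227171
B₀ = V₀ − E₀ = 566.3091 − 320.227171 = 246.081929

B0=246.0819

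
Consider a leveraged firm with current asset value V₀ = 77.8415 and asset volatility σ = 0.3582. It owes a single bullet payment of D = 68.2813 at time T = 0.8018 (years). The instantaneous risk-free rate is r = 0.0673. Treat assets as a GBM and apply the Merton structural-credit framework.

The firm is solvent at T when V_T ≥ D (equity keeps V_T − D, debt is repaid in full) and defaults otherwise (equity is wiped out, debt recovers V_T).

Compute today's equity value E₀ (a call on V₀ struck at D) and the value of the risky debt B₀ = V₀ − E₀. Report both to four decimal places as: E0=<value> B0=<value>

d₁ = [ln(V₀/D) + (r + σ²/2)T] / (σ√T)
   = [ln(77.8415/68.2813) + (0.0673 + 0.5·0.3582²)·0.8018] / (0.3582·√0.8018)
   = [0.131039 + 0.105400] / 0.320744 = 0.737156
d₂ = d₁ − σ√T = 0.737156 − 0.320744 = 0.416412
N(d₁) = 0.769486,  N(d₂) = 0.661446,  e^(−rT) = 0.947469
E₀ = V₀·N(d₁) − D·e^(−rT)·N(d₂)
   = 77.8415·0.769486 − 68.2813·0.947469·0.661446 = 17.106125
B₀ = V₀ − E₀ = 77.8415 − 17.106125 = 60.735375

E0=17.1061 B0=60.7354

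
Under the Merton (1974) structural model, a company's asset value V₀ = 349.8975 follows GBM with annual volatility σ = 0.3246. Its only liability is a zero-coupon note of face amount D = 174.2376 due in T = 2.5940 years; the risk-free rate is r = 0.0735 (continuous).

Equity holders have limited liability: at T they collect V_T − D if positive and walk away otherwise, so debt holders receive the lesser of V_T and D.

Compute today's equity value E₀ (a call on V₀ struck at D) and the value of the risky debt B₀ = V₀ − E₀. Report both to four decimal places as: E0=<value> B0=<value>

E0=208.0053 B0=141.8922

d₁ = [ln(V₀/D) + (r + σ²/2)T] / (σ√T)
   = [ln(349.8975/174.2376) + (0.0735 + 0.5·0.3246²)·2.5940] / (0.3246·√2.5940)
   = [0.697220 + 0.327318] / 0.522797 = 1.959722
d₂ = d₁ − σ√T = 1.959722 − 0.522797 = 1.436925
N(d₁) = 0.974986,  N(d₂) = 0.924630,  e^(−rT) = 0.826414
E₀ = V₀·N(d₁) − D·e^(−rT)·N(d₂)
   = 349.8975·0.974986 − 174.2376·0.826414·0.924630 = 208.005332
B₀ = V₀ − E₀ = 349.8975 − 208.005332 = 141.892168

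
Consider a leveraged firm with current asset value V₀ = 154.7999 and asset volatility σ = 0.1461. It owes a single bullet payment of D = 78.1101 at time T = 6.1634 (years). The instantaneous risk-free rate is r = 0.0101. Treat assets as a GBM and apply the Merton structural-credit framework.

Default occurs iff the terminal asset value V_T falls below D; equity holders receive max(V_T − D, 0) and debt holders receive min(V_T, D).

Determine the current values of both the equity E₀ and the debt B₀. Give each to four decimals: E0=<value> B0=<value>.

E0=81.6813 B0=73.1186

d₁ = [ln(V₀/D) + (r + σ²/2)T] / (σ√T)
   = [ln(154.7999/78.1101) + (0.0101 + 0.5·0.1461²)·6.1634] / (0.1461·√6.1634)
   = [0.684014 + 0.128030] / 0.362711 = 2.238819
d₂ = d₁ − σ√T = 2.238819 − 0.362711 = 1.876109
N(d₁) = 0.987416,  N(d₂) = 0.969680,  e^(−rT) = 0.939648
E₀ = V₀·N(d₁) − D·e^(−rT)·N(d₂)
   = 154.7999·0.987416 − 78.1101·0.939648·0.969680 = 81.681333
B₀ = V₀ − E₀ = 154.7999 − 81.681333 = 73.118567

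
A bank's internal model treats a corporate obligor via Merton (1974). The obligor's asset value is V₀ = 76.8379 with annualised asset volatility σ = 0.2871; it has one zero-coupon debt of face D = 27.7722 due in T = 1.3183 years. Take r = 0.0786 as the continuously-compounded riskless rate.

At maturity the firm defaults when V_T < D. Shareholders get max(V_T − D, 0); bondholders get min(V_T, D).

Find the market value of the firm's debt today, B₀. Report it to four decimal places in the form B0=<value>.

d₁ = [ln(V₀/D) + (r + σ²/2)T] / (σ√T)
   = [ln(76.8379/27.7722) + (0.0786 + 0.5·0.2871²)·1.3183] / (0.2871·√1.3183)
   = [1.017662 + 0.157950] / 0.329640 = 3.566348
d₂ = d₁ − σ√T = 3.566348 − 0.329640 = 3.236708
N(d₁) = 0.999819,  N(d₂) = 0.999395,  e^(−rT) = 0.901569
E₀ = V₀·N(d₁) − D·e^(−rT)·N(d₂)
   = 76.8379·0.999819 − 27.7722·0.901569·0.999395 = 51.800568
B₀ = V₀ − E₀ = 76.8379 − 51.800568 = 25.037332

B0=25.0373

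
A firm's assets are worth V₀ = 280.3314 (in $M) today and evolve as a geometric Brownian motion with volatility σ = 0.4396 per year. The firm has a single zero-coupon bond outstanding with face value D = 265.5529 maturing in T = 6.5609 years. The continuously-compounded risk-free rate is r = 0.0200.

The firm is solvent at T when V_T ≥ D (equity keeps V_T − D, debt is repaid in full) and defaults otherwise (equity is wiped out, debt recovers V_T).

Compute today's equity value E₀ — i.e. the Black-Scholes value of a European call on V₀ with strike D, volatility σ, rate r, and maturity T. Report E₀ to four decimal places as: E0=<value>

d₁ = [ln(V₀/D) + (r + σ²/2)T] / (σ√T)
   = [ln(280.3314/265.5529) + (0.0200 + 0.5·0.4396²)·6.5609] / (0.4396·√6.5609)
   = [0.054158 + 0.765159] / 1.126003 = 0.727634
d₂ = d₁ − σ√T = 0.727634 − 1.126003 = -0.398369
N(d₁) = 0.766581,  N(d₂) = 0.345179,  e^(−rT) = 0.877027
E₀ = V₀·N(d₁) − D·e^(−rT)·N(d₂)
   = 280.3314·0.766581 − 265.5529·0.877027·0.345179 = 134.505579

E0=134.5056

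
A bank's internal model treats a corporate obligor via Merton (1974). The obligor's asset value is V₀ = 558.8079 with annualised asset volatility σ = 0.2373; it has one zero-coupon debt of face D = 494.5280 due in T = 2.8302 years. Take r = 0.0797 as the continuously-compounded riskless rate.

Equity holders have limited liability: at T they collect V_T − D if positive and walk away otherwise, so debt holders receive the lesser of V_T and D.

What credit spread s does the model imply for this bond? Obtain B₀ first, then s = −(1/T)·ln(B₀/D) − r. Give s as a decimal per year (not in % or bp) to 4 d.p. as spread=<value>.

d₁ = [ln(V₀/D) + (r + σ²/2)T] / (σ√T)
   = [ln(558.8079/494.5280) + (0.0797 + 0.5·0.2373²)·2.8302] / (0.2373·√2.8302)
   = [0.122202 + 0.305253] / 0.399214 = 1.070740
d₂ = d₁ − σ√T = 1.070740 − 0.399214 = 0.671526
N(d₁) = 0.857857,  N(d₂) = 0.749057,  e^(−rT) = 0.798064
E₀ = V₀·N(d₁) − D·e^(−rT)·N(d₂)
   = 558.8079·0.857857 − 494.5280·0.798064·0.749057 = 183.750693
B₀ = V₀ − E₀ = 558.8079 − 183.750693 = 375.057207
spread = −(1/T)·ln(B₀/D) − r = −(1/2.8302)·ln(375.057207/494.5280) − 0.0797 = 0.01800518

spread=0.0180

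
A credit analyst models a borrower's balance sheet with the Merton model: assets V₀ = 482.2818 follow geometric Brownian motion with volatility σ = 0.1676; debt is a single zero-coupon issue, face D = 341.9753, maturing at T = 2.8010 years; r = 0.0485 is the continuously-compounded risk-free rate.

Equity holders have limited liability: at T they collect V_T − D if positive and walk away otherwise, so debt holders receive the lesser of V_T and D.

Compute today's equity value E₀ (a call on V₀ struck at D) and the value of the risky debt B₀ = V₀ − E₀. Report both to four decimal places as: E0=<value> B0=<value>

d₁ = [ln(V₀/D) + (r + σ²/2)T] / (σ√T)
   = [ln(482.2818/341.9753) + (0.0485 + 0.5·0.1676²)·2.8010] / (0.1676·√2.8010)
   = [0.343790 + 0.175188] / 0.280499 = 1.850200
d₂ = d₁ − σ√T = 1.850200 − 0.280499 = 1.569701
N(d₁) = 0.967858,  N(d₂) = 0.941758,  e^(−rT) = 0.872975
E₀ = V₀·N(d₁) − D·e^(−rT)·N(d₂)
   = 482.2818·0.967858 − 341.9753·0.872975·0.941758 = 185.631687
B₀ = V₀ − E₀ = 482.2818 − 185.631687 = 296.650113

E0=185.6317 B0=296.6501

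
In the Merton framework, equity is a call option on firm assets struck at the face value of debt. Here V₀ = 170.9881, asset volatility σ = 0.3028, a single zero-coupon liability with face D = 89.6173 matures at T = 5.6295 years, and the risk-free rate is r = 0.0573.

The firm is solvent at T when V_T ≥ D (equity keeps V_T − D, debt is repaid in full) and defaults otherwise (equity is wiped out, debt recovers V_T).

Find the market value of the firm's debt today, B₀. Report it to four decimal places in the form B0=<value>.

B0=61.9379

d₁ = [ln(V₀/D) + (r + σ²/2)T] / (σ√T)
   = [ln(170.9881/89.6173) + (0.0573 + 0.5·0.3028²)·5.6295] / (0.3028·√5.6295)
   = [0.646046 + 0.580649] / 0.718440 = 1.707440
d₂ = d₁ − σ√T = 1.707440 − 0.718440 = 0.989000
N(d₁) = 0.956130,  N(d₂) = 0.838668,  e^(−rT) = 0.724285
E₀ = V₀·N(d₁) − D·e^(−rT)·N(d₂)
   = 170.9881·0.956130 − 89.6173·0.724285·0.838668 = 109.050154
B₀ = V₀ − E₀ = 170.9881 − 109.050154 = 61.937946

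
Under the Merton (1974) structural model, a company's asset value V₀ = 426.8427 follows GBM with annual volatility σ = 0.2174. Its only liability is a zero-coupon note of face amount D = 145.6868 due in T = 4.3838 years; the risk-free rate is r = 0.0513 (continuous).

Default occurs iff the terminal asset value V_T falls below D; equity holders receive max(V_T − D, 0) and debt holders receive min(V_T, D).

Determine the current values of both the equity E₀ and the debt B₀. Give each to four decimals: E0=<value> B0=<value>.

E0=310.5591 B0=116.2836

d₁ = [ln(V₀/D) + (r + σ²/2)T] / (σ√T)
   = [ln(426.8427/145.6868) + (0.0513 + 0.5·0.2174²)·4.3838] / (0.2174·√4.3838)
   = [1.074956 + 0.328484] / 0.455182 = 3.083253
d₂ = d₁ − σ√T = 3.083253 − 0.455182 = 2.628071
N(d₁) = 0.998976,  N(d₂) = 0.995706,  e^(−rT) = 0.798605
E₀ = V₀·N(d₁) − D·e^(−rT)·N(d₂)
   = 426.8427·0.998976 − 145.6868·0.798605·0.995706 = 310.559060
B₀ = V₀ − E₀ = 426.8427 − 310.559060 = 116.283640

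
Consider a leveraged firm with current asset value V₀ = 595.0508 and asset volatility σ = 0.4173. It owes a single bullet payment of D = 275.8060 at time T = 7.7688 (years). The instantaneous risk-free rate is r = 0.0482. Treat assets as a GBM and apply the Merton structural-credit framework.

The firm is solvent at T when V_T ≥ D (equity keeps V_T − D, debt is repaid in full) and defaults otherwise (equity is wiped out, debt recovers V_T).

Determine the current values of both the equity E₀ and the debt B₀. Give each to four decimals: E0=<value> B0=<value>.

d₁ = [ln(V₀/D) + (r + σ²/2)T] / (σ√T)
   = [ln(595.0508/275.8060) + (0.0482 + 0.5·0.4173²)·7.7688] / (0.4173·√7.7688)
   = [0.768949 + 1.050883] / 1.163122 = 1.564609
d₂ = d₁ − σ√T = 1.564609 − 1.163122 = 0.401487
N(d₁) = 0.941163,  N(d₂) = 0.655969,  e^(−rT) = 0.687663
E₀ = V₀·N(d₁) − D·e^(−rT)·N(d₂)
   = 595.0508·0.941163 − 275.8060·0.687663·0.655969 = 435.627445
B₀ = V₀ − E₀ = 595.0508 − 435.627445 = 159.423355

E0=435.6274 B0=159.4234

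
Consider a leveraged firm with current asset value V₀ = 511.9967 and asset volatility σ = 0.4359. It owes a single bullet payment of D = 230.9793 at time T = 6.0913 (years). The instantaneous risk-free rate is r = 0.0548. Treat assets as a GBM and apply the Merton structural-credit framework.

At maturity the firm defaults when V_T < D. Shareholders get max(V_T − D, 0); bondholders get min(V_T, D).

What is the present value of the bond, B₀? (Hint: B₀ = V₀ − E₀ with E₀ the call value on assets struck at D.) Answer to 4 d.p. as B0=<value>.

B0=143.8380

d₁ = [ln(V₀/D) + (r + σ²/2)T] / (σ√T)
   = [ln(511.9967/230.9793) + (0.0548 + 0.5·0.4359²)·6.0913] / (0.4359·√6.0913)
   = [0.795990 + 0.912504] / 1.075826 = 1.588077
d₂ = d₁ − σ√T = 1.588077 − 1.075826 = 0.512251
N(d₁) = 0.943866,  N(d₂) = 0.695762,  e^(−rT) = 0.716195
E₀ = V₀·N(d₁) − D·e^(−rT)·N(d₂)
   = 511.9967·0.943866 − 230.9793·0.716195·0.695762 = 368.158734
B₀ = V₀ − E₀ = 511.9967 − 368.158734 = 143.837966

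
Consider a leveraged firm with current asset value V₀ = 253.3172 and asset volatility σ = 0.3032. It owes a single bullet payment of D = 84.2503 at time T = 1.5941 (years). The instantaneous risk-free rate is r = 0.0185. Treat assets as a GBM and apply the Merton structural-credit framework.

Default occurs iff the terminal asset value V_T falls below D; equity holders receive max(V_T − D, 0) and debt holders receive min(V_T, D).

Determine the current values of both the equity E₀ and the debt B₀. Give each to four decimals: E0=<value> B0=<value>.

E0=171.5397 B0=81.7775

d₁ = [ln(V₀/D) + (r + σ²/2)T] / (σ√T)
   = [ln(253.3172/84.2503) + (0.0185 + 0.5·0.3032²)·1.5941] / (0.3032·√1.5941)
   = [1.100850 + 0.102764] / 0.382813 = 3.144129
d₂ = d₁ − σ√T = 3.144129 − 0.382813 = 2.761315
N(d₁) = 0.999167,  N(d₂) = 0.997122,  e^(−rT) = 0.970940
E₀ = V₀·N(d₁) − D·e^(−rT)·N(d₂)
   = 253.3172·0.999167 − 84.2503·0.970940·0.997122 = 171.539706
B₀ = V₀ − E₀ = 253.3172 − 171.539706 = 81.777494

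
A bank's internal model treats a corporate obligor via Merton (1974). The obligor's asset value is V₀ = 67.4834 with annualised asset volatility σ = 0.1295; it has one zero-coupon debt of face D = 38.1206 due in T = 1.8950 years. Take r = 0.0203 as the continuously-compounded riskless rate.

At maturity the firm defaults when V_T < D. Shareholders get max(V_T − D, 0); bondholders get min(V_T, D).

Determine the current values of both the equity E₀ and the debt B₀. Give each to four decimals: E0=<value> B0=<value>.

d₁ = [ln(V₀/D) + (r + σ²/2)T] / (σ√T)
   = [ln(67.4834/38.1206) + (0.0203 + 0.5·0.1295²)·1.8950] / (0.1295·√1.8950)
   = [0.571127 + 0.054358] / 0.178268 = 3.508671
d₂ = d₁ − σ√T = 3.508671 − 0.178268 = 3.330402
N(d₁) = 0.999775,  N(d₂) = 0.999566,  e^(−rT) = 0.962262
E₀ = V₀·N(d₁) − D·e^(−rT)·N(d₂)
   = 67.4834·0.999775 − 38.1206·0.962262·0.999566 = 30.802104
B₀ = V₀ − E₀ = 67.4834 − 30.802104 = 36.681296

E0=30.8021 B0=36.6813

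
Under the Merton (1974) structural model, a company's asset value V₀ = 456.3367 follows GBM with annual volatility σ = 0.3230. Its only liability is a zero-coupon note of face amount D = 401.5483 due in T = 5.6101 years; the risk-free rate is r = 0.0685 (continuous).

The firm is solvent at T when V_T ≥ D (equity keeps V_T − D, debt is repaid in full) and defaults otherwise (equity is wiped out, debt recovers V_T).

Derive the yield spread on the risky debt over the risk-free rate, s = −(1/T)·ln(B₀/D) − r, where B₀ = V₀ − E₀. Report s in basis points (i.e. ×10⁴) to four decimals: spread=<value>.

d₁ = [ln(V₀/D) + (r + σ²/2)T] / (σ√T)
   = [ln(456.3367/401.5483) + (0.0685 + 0.5·0.3230²)·5.6101] / (0.3230·√5.6101)
   = [0.127903 + 0.676940] / 0.765046 = 1.052018
d₂ = d₁ − σ√T = 1.052018 − 0.765046 = 0.286972
N(d₁) = 0.853604,  N(d₂) = 0.612933,  e^(−rT) = 0.680933
E₀ = V₀·N(d₁) − D·e^(−rT)·N(d₂)
   = 456.3367·0.853604 − 401.5483·0.680933·0.612933 = 221.938363
B₀ = V₀ − E₀ = 456.3367 − 221.938363 = 234.398337
spread = −(1/T)·ln(B₀/D) − r = −(1/5.6101)·ln(234.398337/401.5483) − 0.0685 = 0.02745299
in basis points: 0.02745299 × 10⁴ = 274.5299 bp

spread=274.5299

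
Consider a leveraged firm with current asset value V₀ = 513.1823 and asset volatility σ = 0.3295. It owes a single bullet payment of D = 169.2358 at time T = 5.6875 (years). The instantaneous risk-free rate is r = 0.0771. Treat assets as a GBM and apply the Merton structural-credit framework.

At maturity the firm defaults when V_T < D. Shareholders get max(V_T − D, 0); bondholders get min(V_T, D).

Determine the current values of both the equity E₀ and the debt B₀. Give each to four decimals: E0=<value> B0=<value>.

E0=405.6369 B0=107.5454

d₁ = [ln(V₀/D) + (r + σ²/2)T] / (σ√T)
   = [ln(513.1823/169.2358) + (0.0771 + 0.5·0.3295²)·5.6875] / (0.3295·√5.6875)
   = [1.109338 + 0.747253] / 0.785807 = 2.362654
d₂ = d₁ − σ√T = 2.362654 − 0.785807 = 1.576847
N(d₁) = 0.990928,  N(d₂) = 0.942585,  e^(−rT) = 0.644999
E₀ = V₀·N(d₁) − D·e^(−rT)·N(d₂)
   = 513.1823·0.990928 − 169.2358·0.644999·0.942585 = 405.636897
B₀ = V₀ − E₀ = 513.1823 − 405.636897 = 107.545403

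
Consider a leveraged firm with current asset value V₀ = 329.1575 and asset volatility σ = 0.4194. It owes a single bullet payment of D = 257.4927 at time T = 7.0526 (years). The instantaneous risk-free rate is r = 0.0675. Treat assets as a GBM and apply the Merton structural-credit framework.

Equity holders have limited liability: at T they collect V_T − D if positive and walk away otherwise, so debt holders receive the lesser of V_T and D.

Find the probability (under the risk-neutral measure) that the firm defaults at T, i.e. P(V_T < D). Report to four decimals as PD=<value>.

PD=0.4638

d₁ = [ln(V₀/D) + (r + σ²/2)T] / (σ√T)
   = [ln(329.1575/257.4927) + (0.0675 + 0.5·0.4194²)·7.0526] / (0.4194·√7.0526)
   = [0.245545 + 1.096314] / 1.113789 = 1.204769
d₂ = d₁ − σ√T = 1.204769 − 1.113789 = 0.090980
risk-neutral PD = N(−d₂) = N(-0.090980) = 0.463754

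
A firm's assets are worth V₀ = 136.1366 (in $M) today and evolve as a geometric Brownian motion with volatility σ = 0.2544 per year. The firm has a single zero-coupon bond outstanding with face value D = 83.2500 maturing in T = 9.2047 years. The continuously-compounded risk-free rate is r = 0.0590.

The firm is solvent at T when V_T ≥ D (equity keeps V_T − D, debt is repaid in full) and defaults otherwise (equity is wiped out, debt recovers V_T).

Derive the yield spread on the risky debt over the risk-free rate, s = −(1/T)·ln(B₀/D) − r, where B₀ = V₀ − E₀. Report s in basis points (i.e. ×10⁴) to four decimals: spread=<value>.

spread=57.2000

d₁ = [ln(V₀/D) + (r + σ²/2)T] / (σ√T)
   = [ln(136.1366/83.2500) + (0.0590 + 0.5·0.2544²)·9.2047] / (0.2544·√9.2047)
   = [0.491811 + 0.840938] / 0.771830 = 1.726738
d₂ = d₁ − σ√T = 1.726738 − 0.771830 = 0.954908
N(d₁) = 0.957893,  N(d₂) = 0.830188,  e^(−rT) = 0.580958
E₀ = V₀·N(d₁) − D·e^(−rT)·N(d₂)
   = 136.1366·0.957893 − 83.2500·0.580958·0.830188 = 90.252439
B₀ = V₀ − E₀ = 136.1366 − 90.252439 = 45.884161
spread = −(1/T)·ln(B₀/D) − r = −(1/9.2047)·ln(45.884161/83.2500) − 0.0590 = 0.00572000
in basis points: 0.00572000 × 10⁴ = 57.2000 bp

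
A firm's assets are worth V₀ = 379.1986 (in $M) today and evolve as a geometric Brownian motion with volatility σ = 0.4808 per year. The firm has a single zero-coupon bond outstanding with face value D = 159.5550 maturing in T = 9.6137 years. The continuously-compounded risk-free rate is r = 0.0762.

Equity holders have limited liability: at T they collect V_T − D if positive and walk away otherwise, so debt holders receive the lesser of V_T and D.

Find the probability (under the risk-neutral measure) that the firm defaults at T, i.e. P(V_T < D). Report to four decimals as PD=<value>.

PD=0.3719

d₁ = [ln(V₀/D) + (r + σ²/2)T] / (σ√T)
   = [ln(379.1986/159.5550) + (0.0762 + 0.5·0.4808²)·9.6137] / (0.4808·√9.6137)
   = [0.865671 + 1.843757] / 1.490767 = 1.817473
d₂ = d₁ − σ√T = 1.817473 − 1.490767 = 0.326706
risk-neutral PD = N(−d₂) = N(-0.326706) = 0.371945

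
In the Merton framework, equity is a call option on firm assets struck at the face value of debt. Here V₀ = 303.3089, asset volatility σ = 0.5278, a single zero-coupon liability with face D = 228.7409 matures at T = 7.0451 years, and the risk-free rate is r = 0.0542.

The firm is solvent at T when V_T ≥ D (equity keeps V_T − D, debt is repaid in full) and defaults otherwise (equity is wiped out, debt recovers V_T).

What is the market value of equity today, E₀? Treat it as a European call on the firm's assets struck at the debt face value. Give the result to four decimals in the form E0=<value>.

E0=202.7970

d₁ = [ln(V₀/D) + (r + σ²/2)T] / (σ√T)
   = [ln(303.3089/228.7409) + (0.0542 + 0.5·0.5278²)·7.0451] / (0.5278·√7.0451)
   = [0.282162 + 1.363131] / 1.400919 = 1.174439
d₂ = d₁ − σ√T = 1.174439 − 1.400919 = -0.226480
N(d₁) = 0.879890,  N(d₂) = 0.410414,  e^(−rT) = 0.682601
E₀ = V₀·N(d₁) − D·e^(−rT)·N(d₂)
   = 303.3089·0.879890 − 228.7409·0.682601·0.410414 = 202.797005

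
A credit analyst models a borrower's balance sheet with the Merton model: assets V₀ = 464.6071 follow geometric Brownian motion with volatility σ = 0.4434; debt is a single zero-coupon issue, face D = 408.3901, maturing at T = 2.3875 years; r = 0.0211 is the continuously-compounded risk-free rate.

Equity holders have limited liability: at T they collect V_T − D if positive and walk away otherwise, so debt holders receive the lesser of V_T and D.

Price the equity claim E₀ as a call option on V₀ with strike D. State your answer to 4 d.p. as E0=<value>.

E0=156.1959

d₁ = [ln(V₀/D) + (r + σ²/2)T] / (σ√T)
   = [ln(464.6071/408.3901) + (0.0211 + 0.5·0.4434²)·2.3875] / (0.4434·√2.3875)
   = [0.128969 + 0.285072] / 0.685121 = 0.604333
d₂ = d₁ − σ√T = 0.604333 − 0.685121 = -0.080789
N(d₁) = 0.727189,  N(d₂) = 0.467805,  e^(−rT) = 0.950872
E₀ = V₀·N(d₁) − D·e^(−rT)·N(d₂)
   = 464.6071·0.727189 − 408.3901·0.950872·0.467805 = 156.195928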